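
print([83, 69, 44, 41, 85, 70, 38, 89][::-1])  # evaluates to [89, 38, 70, 85, 41, 44, 69, 83]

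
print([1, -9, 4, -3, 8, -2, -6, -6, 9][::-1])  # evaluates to [9, -6, -6, -2, 8, -3, 4, -9, 1]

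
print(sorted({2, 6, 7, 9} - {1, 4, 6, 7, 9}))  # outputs [2]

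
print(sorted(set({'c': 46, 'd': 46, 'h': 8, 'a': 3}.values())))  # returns [3, 8, 46]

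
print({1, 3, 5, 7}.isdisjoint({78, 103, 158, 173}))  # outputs True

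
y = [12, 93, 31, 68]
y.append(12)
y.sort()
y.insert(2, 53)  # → [12, 12, 53, 31, 68, 93]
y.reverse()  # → [93, 68, 31, 53, 12, 12]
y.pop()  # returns 12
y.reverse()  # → [12, 53, 31, 68, 93]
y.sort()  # [12, 31, 53, 68, 93]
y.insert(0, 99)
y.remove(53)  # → [99, 12, 31, 68, 93]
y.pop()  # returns 93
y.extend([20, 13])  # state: [99, 12, 31, 68, 20, 13]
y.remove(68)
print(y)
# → [99, 12, 31, 20, 13]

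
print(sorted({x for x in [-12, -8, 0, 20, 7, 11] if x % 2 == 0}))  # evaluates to [-12, -8, 0, 20]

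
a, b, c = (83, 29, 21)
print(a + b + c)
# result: 133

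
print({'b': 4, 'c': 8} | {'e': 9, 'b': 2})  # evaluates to {'b': 2, 'c': 8, 'e': 9}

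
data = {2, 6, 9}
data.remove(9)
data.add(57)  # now {2, 6, 57}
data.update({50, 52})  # {2, 6, 50, 52, 57}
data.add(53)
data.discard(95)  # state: {2, 6, 50, 52, 53, 57}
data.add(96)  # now {2, 6, 50, 52, 53, 57, 96}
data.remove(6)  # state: {2, 50, 52, 53, 57, 96}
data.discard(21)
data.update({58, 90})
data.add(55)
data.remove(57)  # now {2, 50, 52, 53, 55, 58, 90, 96}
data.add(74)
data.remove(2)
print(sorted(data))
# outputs [50, 52, 53, 55, 58, 74, 90, 96]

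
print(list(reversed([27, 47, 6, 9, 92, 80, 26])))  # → [26, 80, 92, 9, 6, 47, 27]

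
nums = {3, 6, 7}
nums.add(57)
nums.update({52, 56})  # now {3, 6, 7, 52, 56, 57}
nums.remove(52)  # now {3, 6, 7, 56, 57}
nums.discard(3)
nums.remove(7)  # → {6, 56, 57}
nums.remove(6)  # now {56, 57}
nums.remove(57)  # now {56}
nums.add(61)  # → {56, 61}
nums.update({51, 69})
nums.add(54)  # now {51, 54, 56, 61, 69}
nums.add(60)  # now {51, 54, 56, 60, 61, 69}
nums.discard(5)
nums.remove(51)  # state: {54, 56, 60, 61, 69}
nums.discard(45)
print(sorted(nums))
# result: [54, 56, 60, 61, 69]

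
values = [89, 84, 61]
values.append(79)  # [89, 84, 61, 79]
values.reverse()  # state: [79, 61, 84, 89]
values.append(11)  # [79, 61, 84, 89, 11]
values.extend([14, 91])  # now [79, 61, 84, 89, 11, 14, 91]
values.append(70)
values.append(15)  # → [79, 61, 84, 89, 11, 14, 91, 70, 15]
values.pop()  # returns 15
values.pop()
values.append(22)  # [79, 61, 84, 89, 11, 14, 91, 22]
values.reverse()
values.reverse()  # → [79, 61, 84, 89, 11, 14, 91, 22]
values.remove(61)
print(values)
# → [79, 84, 89, 11, 14, 91, 22]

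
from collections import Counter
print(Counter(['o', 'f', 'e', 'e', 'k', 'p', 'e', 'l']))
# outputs Counter({'e': 3, 'o': 1, 'f': 1, 'k': 1, 'p': 1, 'l': 1})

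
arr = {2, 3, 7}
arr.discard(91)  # {2, 3, 7}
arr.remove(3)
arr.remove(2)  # {7}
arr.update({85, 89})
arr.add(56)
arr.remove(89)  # {7, 56, 85}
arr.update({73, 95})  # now {7, 56, 73, 85, 95}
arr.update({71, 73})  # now {7, 56, 71, 73, 85, 95}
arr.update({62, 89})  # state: {7, 56, 62, 71, 73, 85, 89, 95}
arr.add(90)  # {7, 56, 62, 71, 73, 85, 89, 90, 95}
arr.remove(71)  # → {7, 56, 62, 73, 85, 89, 90, 95}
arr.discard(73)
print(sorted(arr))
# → [7, 56, 62, 85, 89, 90, 95]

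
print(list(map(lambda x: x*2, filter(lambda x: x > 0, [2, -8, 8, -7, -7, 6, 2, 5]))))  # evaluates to [4, 16, 12, 4, 10]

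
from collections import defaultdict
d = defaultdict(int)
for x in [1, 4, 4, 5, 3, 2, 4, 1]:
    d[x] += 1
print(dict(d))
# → {1: 2, 4: 3, 5: 1, 3: 1, 2: 1}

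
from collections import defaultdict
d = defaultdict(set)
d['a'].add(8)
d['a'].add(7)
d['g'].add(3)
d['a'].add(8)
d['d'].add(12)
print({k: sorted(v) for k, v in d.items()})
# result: {'a': [7, 8], 'g': [3], 'd': [12]}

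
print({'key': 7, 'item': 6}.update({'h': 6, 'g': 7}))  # None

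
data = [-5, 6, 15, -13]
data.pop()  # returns -13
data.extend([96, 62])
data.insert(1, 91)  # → [-5, 91, 6, 15, 96, 62]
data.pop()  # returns 62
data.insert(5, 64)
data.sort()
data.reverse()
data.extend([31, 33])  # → [96, 91, 64, 15, 6, -5, 31, 33]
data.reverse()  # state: [33, 31, -5, 6, 15, 64, 91, 96]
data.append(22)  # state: [33, 31, -5, 6, 15, 64, 91, 96, 22]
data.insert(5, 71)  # [33, 31, -5, 6, 15, 71, 64, 91, 96, 22]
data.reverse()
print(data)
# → [22, 96, 91, 64, 71, 15, 6, -5, 31, 33]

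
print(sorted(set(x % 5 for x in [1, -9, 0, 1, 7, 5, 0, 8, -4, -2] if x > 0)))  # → [0, 1, 2, 3]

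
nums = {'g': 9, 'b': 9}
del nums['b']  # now {'g': 9}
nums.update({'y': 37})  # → {'g': 9, 'y': 37}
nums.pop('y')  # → 37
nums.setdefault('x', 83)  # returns 83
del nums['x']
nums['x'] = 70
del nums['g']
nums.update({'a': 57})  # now {'x': 70, 'a': 57}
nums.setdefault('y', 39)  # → 39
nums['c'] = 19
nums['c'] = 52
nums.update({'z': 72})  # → {'x': 70, 'a': 57, 'y': 39, 'c': 52, 'z': 72}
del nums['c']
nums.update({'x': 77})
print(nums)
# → {'x': 77, 'a': 57, 'y': 39, 'z': 72}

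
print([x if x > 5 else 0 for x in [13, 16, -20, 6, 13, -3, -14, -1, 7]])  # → [13, 16, 0, 6, 13, 0, 0, 0, 7]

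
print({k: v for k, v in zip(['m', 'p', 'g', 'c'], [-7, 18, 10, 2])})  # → {'m': -7, 'p': 18, 'g': 10, 'c': 2}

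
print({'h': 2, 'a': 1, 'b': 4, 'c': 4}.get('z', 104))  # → 104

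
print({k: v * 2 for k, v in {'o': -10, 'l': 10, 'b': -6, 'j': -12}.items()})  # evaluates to {'o': -20, 'l': 20, 'b': -12, 'j': -24}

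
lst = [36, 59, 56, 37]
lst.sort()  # [36, 37, 56, 59]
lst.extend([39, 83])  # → [36, 37, 56, 59, 39, 83]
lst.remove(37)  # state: [36, 56, 59, 39, 83]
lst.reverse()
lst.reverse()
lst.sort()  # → [36, 39, 56, 59, 83]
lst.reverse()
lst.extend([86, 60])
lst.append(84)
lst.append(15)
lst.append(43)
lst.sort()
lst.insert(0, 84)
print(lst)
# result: [84, 15, 36, 39, 43, 56, 59, 60, 83, 84, 86]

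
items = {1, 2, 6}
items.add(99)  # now {1, 2, 6, 99}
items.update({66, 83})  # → {1, 2, 6, 66, 83, 99}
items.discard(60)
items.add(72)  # {1, 2, 6, 66, 72, 83, 99}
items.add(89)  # {1, 2, 6, 66, 72, 83, 89, 99}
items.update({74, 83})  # {1, 2, 6, 66, 72, 74, 83, 89, 99}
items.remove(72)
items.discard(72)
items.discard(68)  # {1, 2, 6, 66, 74, 83, 89, 99}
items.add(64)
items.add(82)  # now {1, 2, 6, 64, 66, 74, 82, 83, 89, 99}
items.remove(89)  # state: {1, 2, 6, 64, 66, 74, 82, 83, 99}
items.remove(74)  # {1, 2, 6, 64, 66, 82, 83, 99}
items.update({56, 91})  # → {1, 2, 6, 56, 64, 66, 82, 83, 91, 99}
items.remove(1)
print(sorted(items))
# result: [2, 6, 56, 64, 66, 82, 83, 91, 99]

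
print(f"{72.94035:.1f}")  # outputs 72.9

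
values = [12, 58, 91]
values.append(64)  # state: [12, 58, 91, 64]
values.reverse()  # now [64, 91, 58, 12]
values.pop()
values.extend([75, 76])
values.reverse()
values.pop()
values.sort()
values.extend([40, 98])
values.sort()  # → [40, 58, 75, 76, 91, 98]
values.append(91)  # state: [40, 58, 75, 76, 91, 98, 91]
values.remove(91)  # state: [40, 58, 75, 76, 98, 91]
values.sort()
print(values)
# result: [40, 58, 75, 76, 91, 98]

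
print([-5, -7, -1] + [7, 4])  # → [-5, -7, -1, 7, 4]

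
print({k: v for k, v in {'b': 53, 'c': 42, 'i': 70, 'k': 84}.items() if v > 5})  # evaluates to {'b': 53, 'c': 42, 'i': 70, 'k': 84}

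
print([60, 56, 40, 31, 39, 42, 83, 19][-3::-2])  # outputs [42, 31, 56]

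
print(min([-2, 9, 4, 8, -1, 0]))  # -2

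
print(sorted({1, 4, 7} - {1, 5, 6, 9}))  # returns [4, 7]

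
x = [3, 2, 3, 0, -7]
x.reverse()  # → [-7, 0, 3, 2, 3]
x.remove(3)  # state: [-7, 0, 2, 3]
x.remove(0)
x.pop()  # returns 3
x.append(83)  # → [-7, 2, 83]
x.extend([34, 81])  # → [-7, 2, 83, 34, 81]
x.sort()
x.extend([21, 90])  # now [-7, 2, 34, 81, 83, 21, 90]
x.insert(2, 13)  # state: [-7, 2, 13, 34, 81, 83, 21, 90]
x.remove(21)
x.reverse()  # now [90, 83, 81, 34, 13, 2, -7]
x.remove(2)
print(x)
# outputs [90, 83, 81, 34, 13, -7]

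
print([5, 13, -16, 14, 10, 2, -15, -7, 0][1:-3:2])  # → [13, 14, 2]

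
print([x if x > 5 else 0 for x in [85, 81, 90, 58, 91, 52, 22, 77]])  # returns [85, 81, 90, 58, 91, 52, 22, 77]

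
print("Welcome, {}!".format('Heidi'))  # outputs Welcome, Heidi!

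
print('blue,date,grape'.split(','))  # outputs ['blue', 'date', 'grape']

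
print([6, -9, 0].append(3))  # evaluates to None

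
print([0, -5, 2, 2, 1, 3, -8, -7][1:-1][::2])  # [-5, 2, 3]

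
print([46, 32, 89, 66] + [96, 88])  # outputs [46, 32, 89, 66, 96, 88]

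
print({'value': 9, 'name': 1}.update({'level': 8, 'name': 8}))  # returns None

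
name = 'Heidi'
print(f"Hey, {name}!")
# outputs Hey, Heidi!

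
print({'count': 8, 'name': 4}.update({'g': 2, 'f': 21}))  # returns None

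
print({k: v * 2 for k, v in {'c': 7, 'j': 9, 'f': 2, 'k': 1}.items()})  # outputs {'c': 14, 'j': 18, 'f': 4, 'k': 2}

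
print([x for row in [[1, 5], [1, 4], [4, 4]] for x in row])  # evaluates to [1, 5, 1, 4, 4, 4]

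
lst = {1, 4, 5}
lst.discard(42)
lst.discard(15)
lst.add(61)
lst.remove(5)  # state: {1, 4, 61}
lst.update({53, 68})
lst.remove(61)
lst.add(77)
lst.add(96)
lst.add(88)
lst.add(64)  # {1, 4, 53, 64, 68, 77, 88, 96}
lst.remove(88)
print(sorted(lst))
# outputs [1, 4, 53, 64, 68, 77, 96]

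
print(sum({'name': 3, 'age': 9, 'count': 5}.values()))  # 17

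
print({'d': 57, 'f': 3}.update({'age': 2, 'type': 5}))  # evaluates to None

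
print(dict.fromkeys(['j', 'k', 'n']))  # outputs {'j': None, 'k': None, 'n': None}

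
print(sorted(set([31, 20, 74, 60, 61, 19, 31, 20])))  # [19, 20, 31, 60, 61, 74]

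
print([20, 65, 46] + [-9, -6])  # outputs [20, 65, 46, -9, -6]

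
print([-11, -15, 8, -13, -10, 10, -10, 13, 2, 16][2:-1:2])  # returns [8, -10, -10, 2]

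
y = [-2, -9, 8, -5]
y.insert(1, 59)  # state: [-2, 59, -9, 8, -5]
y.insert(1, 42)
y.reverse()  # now [-5, 8, -9, 59, 42, -2]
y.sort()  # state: [-9, -5, -2, 8, 42, 59]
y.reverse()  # [59, 42, 8, -2, -5, -9]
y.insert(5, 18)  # [59, 42, 8, -2, -5, 18, -9]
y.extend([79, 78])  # [59, 42, 8, -2, -5, 18, -9, 79, 78]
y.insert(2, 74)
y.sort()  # [-9, -5, -2, 8, 18, 42, 59, 74, 78, 79]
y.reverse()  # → [79, 78, 74, 59, 42, 18, 8, -2, -5, -9]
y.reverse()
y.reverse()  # [79, 78, 74, 59, 42, 18, 8, -2, -5, -9]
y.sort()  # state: [-9, -5, -2, 8, 18, 42, 59, 74, 78, 79]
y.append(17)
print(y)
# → [-9, -5, -2, 8, 18, 42, 59, 74, 78, 79, 17]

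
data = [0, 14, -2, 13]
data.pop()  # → 13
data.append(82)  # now [0, 14, -2, 82]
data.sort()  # [-2, 0, 14, 82]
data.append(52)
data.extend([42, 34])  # [-2, 0, 14, 82, 52, 42, 34]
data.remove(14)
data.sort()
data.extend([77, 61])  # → [-2, 0, 34, 42, 52, 82, 77, 61]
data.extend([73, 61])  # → [-2, 0, 34, 42, 52, 82, 77, 61, 73, 61]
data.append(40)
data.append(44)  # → [-2, 0, 34, 42, 52, 82, 77, 61, 73, 61, 40, 44]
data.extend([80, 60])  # [-2, 0, 34, 42, 52, 82, 77, 61, 73, 61, 40, 44, 80, 60]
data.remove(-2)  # [0, 34, 42, 52, 82, 77, 61, 73, 61, 40, 44, 80, 60]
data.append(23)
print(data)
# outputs [0, 34, 42, 52, 82, 77, 61, 73, 61, 40, 44, 80, 60, 23]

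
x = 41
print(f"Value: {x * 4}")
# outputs Value: 164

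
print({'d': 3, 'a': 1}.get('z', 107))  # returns 107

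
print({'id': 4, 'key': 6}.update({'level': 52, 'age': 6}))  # None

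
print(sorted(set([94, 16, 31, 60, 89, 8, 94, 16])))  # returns [8, 16, 31, 60, 89, 94]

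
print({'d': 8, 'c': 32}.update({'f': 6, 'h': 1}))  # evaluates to None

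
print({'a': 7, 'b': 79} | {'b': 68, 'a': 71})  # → {'a': 71, 'b': 68}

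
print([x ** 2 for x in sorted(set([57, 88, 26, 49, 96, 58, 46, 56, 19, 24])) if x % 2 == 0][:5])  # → [576, 676, 2116, 3136, 3364]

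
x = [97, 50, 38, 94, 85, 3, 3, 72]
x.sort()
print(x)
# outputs [3, 3, 38, 50, 72, 85, 94, 97]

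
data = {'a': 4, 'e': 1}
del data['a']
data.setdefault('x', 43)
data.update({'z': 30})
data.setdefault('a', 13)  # 13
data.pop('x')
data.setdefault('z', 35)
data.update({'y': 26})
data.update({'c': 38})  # {'e': 1, 'z': 30, 'a': 13, 'y': 26, 'c': 38}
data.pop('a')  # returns 13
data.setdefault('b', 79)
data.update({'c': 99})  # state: {'e': 1, 'z': 30, 'y': 26, 'c': 99, 'b': 79}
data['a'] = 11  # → {'e': 1, 'z': 30, 'y': 26, 'c': 99, 'b': 79, 'a': 11}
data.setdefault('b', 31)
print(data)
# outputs {'e': 1, 'z': 30, 'y': 26, 'c': 99, 'b': 79, 'a': 11}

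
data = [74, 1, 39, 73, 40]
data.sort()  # [1, 39, 40, 73, 74]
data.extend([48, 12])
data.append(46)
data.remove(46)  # [1, 39, 40, 73, 74, 48, 12]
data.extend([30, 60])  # [1, 39, 40, 73, 74, 48, 12, 30, 60]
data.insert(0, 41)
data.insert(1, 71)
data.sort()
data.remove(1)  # [12, 30, 39, 40, 41, 48, 60, 71, 73, 74]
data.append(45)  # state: [12, 30, 39, 40, 41, 48, 60, 71, 73, 74, 45]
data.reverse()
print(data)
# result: [45, 74, 73, 71, 60, 48, 41, 40, 39, 30, 12]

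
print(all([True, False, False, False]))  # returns False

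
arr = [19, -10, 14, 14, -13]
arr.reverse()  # [-13, 14, 14, -10, 19]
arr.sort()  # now [-13, -10, 14, 14, 19]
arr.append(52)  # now [-13, -10, 14, 14, 19, 52]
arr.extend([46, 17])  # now [-13, -10, 14, 14, 19, 52, 46, 17]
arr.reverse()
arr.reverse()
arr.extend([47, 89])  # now [-13, -10, 14, 14, 19, 52, 46, 17, 47, 89]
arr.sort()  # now [-13, -10, 14, 14, 17, 19, 46, 47, 52, 89]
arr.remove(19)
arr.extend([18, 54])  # [-13, -10, 14, 14, 17, 46, 47, 52, 89, 18, 54]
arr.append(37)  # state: [-13, -10, 14, 14, 17, 46, 47, 52, 89, 18, 54, 37]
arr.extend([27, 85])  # [-13, -10, 14, 14, 17, 46, 47, 52, 89, 18, 54, 37, 27, 85]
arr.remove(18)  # [-13, -10, 14, 14, 17, 46, 47, 52, 89, 54, 37, 27, 85]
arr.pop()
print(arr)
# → [-13, -10, 14, 14, 17, 46, 47, 52, 89, 54, 37, 27]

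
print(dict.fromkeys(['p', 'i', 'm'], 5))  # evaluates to {'p': 5, 'i': 5, 'm': 5}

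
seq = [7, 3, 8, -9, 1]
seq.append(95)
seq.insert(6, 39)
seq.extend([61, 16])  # [7, 3, 8, -9, 1, 95, 39, 61, 16]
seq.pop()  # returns 16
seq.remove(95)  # [7, 3, 8, -9, 1, 39, 61]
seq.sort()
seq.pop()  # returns 61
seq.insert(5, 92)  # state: [-9, 1, 3, 7, 8, 92, 39]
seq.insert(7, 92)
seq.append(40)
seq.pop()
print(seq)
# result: [-9, 1, 3, 7, 8, 92, 39, 92]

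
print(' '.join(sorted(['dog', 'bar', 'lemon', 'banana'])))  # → banana bar dog lemon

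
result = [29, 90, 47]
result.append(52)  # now [29, 90, 47, 52]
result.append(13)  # [29, 90, 47, 52, 13]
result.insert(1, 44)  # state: [29, 44, 90, 47, 52, 13]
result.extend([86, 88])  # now [29, 44, 90, 47, 52, 13, 86, 88]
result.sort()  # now [13, 29, 44, 47, 52, 86, 88, 90]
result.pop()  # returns 90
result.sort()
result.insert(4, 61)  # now [13, 29, 44, 47, 61, 52, 86, 88]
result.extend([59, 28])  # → [13, 29, 44, 47, 61, 52, 86, 88, 59, 28]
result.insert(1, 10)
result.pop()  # 28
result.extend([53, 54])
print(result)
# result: [13, 10, 29, 44, 47, 61, 52, 86, 88, 59, 53, 54]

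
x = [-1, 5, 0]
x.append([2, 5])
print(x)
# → [-1, 5, 0, [2, 5]]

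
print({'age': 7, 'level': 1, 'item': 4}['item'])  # 4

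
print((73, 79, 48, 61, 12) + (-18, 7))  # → (73, 79, 48, 61, 12, -18, 7)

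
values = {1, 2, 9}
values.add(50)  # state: {1, 2, 9, 50}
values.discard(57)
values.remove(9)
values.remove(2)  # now {1, 50}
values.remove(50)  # {1}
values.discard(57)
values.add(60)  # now {1, 60}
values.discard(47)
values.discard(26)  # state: {1, 60}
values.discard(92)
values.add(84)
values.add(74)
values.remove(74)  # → {1, 60, 84}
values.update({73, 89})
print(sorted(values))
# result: [1, 60, 73, 84, 89]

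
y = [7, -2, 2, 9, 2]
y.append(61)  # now [7, -2, 2, 9, 2, 61]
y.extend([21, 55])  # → [7, -2, 2, 9, 2, 61, 21, 55]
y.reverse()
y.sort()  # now [-2, 2, 2, 7, 9, 21, 55, 61]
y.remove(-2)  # [2, 2, 7, 9, 21, 55, 61]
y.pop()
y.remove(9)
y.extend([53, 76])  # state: [2, 2, 7, 21, 55, 53, 76]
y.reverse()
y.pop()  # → 2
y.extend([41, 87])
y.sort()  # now [2, 7, 21, 41, 53, 55, 76, 87]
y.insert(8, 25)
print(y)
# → [2, 7, 21, 41, 53, 55, 76, 87, 25]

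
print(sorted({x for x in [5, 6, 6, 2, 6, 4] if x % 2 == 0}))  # [2, 4, 6]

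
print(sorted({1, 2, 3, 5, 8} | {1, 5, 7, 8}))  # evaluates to [1, 2, 3, 5, 7, 8]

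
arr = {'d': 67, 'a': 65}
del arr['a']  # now {'d': 67}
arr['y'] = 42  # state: {'d': 67, 'y': 42}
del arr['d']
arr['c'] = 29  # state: {'y': 42, 'c': 29}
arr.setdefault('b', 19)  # 19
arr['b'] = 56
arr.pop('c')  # 29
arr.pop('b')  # 56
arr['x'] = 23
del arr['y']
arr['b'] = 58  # {'x': 23, 'b': 58}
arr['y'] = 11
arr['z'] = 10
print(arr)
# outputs {'x': 23, 'b': 58, 'y': 11, 'z': 10}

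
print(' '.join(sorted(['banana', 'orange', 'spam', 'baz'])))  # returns banana baz orange spam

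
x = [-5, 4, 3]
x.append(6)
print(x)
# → [-5, 4, 3, 6]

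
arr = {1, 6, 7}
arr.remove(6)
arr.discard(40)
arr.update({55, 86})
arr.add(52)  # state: {1, 7, 52, 55, 86}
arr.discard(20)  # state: {1, 7, 52, 55, 86}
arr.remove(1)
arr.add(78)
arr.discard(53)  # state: {7, 52, 55, 78, 86}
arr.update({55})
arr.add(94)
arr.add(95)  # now {7, 52, 55, 78, 86, 94, 95}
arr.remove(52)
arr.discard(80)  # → {7, 55, 78, 86, 94, 95}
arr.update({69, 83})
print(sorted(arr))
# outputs [7, 55, 69, 78, 83, 86, 94, 95]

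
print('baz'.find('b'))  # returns 0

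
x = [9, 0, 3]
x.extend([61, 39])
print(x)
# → [9, 0, 3, 61, 39]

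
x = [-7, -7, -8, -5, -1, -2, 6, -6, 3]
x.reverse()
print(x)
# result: [3, -6, 6, -2, -1, -5, -8, -7, -7]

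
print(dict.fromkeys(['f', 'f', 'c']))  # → {'f': None, 'c': None}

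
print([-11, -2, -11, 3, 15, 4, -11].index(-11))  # 0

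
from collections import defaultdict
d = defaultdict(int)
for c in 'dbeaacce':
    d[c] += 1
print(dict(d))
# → {'d': 1, 'b': 1, 'e': 2, 'a': 2, 'c': 2}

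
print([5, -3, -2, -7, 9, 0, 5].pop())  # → 5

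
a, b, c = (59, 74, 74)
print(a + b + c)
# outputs 207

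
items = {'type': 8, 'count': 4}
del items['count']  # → {'type': 8}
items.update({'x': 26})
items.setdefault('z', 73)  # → 73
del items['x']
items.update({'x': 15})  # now {'type': 8, 'z': 73, 'x': 15}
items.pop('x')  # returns 15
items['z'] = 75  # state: {'type': 8, 'z': 75}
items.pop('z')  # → 75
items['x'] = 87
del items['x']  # {'type': 8}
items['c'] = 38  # {'type': 8, 'c': 38}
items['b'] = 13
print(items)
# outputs {'type': 8, 'c': 38, 'b': 13}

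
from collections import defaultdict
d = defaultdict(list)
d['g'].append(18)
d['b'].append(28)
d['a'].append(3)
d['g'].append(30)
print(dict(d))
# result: {'g': [18, 30], 'b': [28], 'a': [3]}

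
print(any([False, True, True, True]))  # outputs True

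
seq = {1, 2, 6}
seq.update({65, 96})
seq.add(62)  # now {1, 2, 6, 62, 65, 96}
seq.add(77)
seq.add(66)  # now {1, 2, 6, 62, 65, 66, 77, 96}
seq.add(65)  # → {1, 2, 6, 62, 65, 66, 77, 96}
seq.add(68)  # {1, 2, 6, 62, 65, 66, 68, 77, 96}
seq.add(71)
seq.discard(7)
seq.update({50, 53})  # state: {1, 2, 6, 50, 53, 62, 65, 66, 68, 71, 77, 96}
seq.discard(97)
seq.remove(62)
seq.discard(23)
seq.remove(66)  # {1, 2, 6, 50, 53, 65, 68, 71, 77, 96}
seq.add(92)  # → {1, 2, 6, 50, 53, 65, 68, 71, 77, 92, 96}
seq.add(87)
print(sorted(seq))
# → [1, 2, 6, 50, 53, 65, 68, 71, 77, 87, 92, 96]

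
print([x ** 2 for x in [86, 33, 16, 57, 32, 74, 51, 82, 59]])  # [7396, 1089, 256, 3249, 1024, 5476, 2601, 6724, 3481]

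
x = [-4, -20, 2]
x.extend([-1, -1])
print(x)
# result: [-4, -20, 2, -1, -1]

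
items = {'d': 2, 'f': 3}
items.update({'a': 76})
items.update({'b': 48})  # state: {'d': 2, 'f': 3, 'a': 76, 'b': 48}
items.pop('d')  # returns 2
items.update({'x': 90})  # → {'f': 3, 'a': 76, 'b': 48, 'x': 90}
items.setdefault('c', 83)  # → 83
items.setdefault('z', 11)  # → 11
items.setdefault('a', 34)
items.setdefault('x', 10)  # 90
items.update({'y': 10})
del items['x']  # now {'f': 3, 'a': 76, 'b': 48, 'c': 83, 'z': 11, 'y': 10}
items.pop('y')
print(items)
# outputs {'f': 3, 'a': 76, 'b': 48, 'c': 83, 'z': 11}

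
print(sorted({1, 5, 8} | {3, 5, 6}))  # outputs [1, 3, 5, 6, 8]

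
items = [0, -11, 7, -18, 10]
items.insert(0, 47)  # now [47, 0, -11, 7, -18, 10]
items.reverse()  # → [10, -18, 7, -11, 0, 47]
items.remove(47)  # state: [10, -18, 7, -11, 0]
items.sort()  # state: [-18, -11, 0, 7, 10]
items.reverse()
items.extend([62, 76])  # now [10, 7, 0, -11, -18, 62, 76]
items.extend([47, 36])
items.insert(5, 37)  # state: [10, 7, 0, -11, -18, 37, 62, 76, 47, 36]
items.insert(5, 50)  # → [10, 7, 0, -11, -18, 50, 37, 62, 76, 47, 36]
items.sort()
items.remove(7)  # [-18, -11, 0, 10, 36, 37, 47, 50, 62, 76]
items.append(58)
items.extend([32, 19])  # [-18, -11, 0, 10, 36, 37, 47, 50, 62, 76, 58, 32, 19]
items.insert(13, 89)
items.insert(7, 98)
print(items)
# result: [-18, -11, 0, 10, 36, 37, 47, 98, 50, 62, 76, 58, 32, 19, 89]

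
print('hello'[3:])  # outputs lo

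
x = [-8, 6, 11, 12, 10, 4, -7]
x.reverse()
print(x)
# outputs [-7, 4, 10, 12, 11, 6, -8]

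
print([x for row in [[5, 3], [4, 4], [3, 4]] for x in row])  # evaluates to [5, 3, 4, 4, 3, 4]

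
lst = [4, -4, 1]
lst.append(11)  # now [4, -4, 1, 11]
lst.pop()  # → 11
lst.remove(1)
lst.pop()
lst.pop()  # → 4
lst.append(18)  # [18]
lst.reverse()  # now [18]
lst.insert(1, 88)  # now [18, 88]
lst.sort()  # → [18, 88]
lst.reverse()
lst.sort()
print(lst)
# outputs [18, 88]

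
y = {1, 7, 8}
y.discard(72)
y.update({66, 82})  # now {1, 7, 8, 66, 82}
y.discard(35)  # {1, 7, 8, 66, 82}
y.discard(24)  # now {1, 7, 8, 66, 82}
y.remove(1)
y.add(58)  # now {7, 8, 58, 66, 82}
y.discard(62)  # {7, 8, 58, 66, 82}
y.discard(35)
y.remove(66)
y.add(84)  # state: {7, 8, 58, 82, 84}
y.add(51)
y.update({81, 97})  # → {7, 8, 51, 58, 81, 82, 84, 97}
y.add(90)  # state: {7, 8, 51, 58, 81, 82, 84, 90, 97}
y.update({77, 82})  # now {7, 8, 51, 58, 77, 81, 82, 84, 90, 97}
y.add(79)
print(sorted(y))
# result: [7, 8, 51, 58, 77, 79, 81, 82, 84, 90, 97]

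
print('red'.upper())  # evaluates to RED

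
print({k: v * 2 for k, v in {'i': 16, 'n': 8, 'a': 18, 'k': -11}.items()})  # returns {'i': 32, 'n': 16, 'a': 36, 'k': -22}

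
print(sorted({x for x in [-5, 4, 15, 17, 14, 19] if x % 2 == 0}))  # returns [4, 14]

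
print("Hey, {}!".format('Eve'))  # Hey, Eve!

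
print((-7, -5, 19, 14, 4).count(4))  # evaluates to 1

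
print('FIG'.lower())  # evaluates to fig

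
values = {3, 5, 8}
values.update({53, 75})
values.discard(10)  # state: {3, 5, 8, 53, 75}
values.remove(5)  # {3, 8, 53, 75}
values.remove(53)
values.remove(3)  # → {8, 75}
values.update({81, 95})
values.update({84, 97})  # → {8, 75, 81, 84, 95, 97}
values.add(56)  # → {8, 56, 75, 81, 84, 95, 97}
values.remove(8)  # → {56, 75, 81, 84, 95, 97}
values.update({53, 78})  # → {53, 56, 75, 78, 81, 84, 95, 97}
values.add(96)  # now {53, 56, 75, 78, 81, 84, 95, 96, 97}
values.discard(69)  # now {53, 56, 75, 78, 81, 84, 95, 96, 97}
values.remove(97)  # {53, 56, 75, 78, 81, 84, 95, 96}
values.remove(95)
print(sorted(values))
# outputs [53, 56, 75, 78, 81, 84, 96]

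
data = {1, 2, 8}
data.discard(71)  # {1, 2, 8}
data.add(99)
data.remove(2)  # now {1, 8, 99}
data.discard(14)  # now {1, 8, 99}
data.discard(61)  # {1, 8, 99}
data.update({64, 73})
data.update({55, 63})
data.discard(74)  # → {1, 8, 55, 63, 64, 73, 99}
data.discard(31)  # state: {1, 8, 55, 63, 64, 73, 99}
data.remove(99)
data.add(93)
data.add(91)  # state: {1, 8, 55, 63, 64, 73, 91, 93}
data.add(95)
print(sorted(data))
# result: [1, 8, 55, 63, 64, 73, 91, 93, 95]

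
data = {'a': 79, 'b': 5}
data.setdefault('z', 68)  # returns 68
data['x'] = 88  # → {'a': 79, 'b': 5, 'z': 68, 'x': 88}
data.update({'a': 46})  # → {'a': 46, 'b': 5, 'z': 68, 'x': 88}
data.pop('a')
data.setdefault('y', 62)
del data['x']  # {'b': 5, 'z': 68, 'y': 62}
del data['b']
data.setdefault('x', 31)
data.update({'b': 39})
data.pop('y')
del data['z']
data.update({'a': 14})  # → {'x': 31, 'b': 39, 'a': 14}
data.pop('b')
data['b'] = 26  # {'x': 31, 'a': 14, 'b': 26}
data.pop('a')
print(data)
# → {'x': 31, 'b': 26}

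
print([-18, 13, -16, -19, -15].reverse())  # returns None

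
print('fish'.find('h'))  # 3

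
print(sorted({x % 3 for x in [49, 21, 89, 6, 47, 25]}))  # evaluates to [0, 1, 2]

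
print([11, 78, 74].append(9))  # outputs None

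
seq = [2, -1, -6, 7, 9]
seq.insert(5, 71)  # [2, -1, -6, 7, 9, 71]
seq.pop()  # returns 71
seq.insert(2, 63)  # [2, -1, 63, -6, 7, 9]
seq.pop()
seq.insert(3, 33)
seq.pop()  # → 7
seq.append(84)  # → [2, -1, 63, 33, -6, 84]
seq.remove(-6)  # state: [2, -1, 63, 33, 84]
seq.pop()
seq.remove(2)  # [-1, 63, 33]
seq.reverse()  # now [33, 63, -1]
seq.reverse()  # [-1, 63, 33]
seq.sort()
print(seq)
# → [-1, 33, 63]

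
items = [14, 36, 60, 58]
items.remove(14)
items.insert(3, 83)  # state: [36, 60, 58, 83]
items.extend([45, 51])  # [36, 60, 58, 83, 45, 51]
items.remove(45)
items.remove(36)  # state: [60, 58, 83, 51]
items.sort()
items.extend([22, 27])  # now [51, 58, 60, 83, 22, 27]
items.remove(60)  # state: [51, 58, 83, 22, 27]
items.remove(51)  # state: [58, 83, 22, 27]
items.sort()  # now [22, 27, 58, 83]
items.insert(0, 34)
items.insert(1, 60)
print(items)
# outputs [34, 60, 22, 27, 58, 83]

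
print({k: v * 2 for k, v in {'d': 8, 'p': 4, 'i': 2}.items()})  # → {'d': 16, 'p': 8, 'i': 4}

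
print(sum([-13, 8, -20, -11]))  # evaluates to -36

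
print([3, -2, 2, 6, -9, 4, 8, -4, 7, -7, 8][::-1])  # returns [8, -7, 7, -4, 8, 4, -9, 6, 2, -2, 3]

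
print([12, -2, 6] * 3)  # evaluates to [12, -2, 6, 12, -2, 6, 12, -2, 6]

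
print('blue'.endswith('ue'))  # True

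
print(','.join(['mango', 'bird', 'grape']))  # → mango,bird,grape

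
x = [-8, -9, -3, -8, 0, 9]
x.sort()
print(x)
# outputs [-9, -8, -8, -3, 0, 9]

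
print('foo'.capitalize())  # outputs Foo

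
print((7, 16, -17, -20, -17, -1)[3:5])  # (-20, -17)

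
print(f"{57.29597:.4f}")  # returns 57.2960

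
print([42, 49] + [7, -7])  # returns [42, 49, 7, -7]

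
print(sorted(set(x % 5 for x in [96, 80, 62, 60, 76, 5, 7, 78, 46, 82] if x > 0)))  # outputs [0, 1, 2, 3]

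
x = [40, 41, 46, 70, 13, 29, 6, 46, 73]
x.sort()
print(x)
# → [6, 13, 29, 40, 41, 46, 46, 70, 73]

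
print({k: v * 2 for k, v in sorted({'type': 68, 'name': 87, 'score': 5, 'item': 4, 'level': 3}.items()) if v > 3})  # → {'item': 8, 'name': 174, 'score': 10, 'type': 136}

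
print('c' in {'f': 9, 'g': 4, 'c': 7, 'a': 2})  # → True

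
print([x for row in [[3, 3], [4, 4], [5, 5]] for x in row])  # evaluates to [3, 3, 4, 4, 5, 5]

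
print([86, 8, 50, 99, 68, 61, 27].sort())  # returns None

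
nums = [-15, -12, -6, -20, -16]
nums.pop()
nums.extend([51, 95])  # [-15, -12, -6, -20, 51, 95]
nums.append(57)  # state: [-15, -12, -6, -20, 51, 95, 57]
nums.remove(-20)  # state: [-15, -12, -6, 51, 95, 57]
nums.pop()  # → 57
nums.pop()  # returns 95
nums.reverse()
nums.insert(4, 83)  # [51, -6, -12, -15, 83]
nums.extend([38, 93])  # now [51, -6, -12, -15, 83, 38, 93]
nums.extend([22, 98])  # [51, -6, -12, -15, 83, 38, 93, 22, 98]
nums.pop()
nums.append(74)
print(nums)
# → [51, -6, -12, -15, 83, 38, 93, 22, 74]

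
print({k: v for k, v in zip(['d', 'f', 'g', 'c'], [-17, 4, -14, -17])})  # {'d': -17, 'f': 4, 'g': -14, 'c': -17}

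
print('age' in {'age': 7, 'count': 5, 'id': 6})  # True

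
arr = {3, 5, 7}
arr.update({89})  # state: {3, 5, 7, 89}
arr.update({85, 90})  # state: {3, 5, 7, 85, 89, 90}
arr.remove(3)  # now {5, 7, 85, 89, 90}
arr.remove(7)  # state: {5, 85, 89, 90}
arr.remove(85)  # {5, 89, 90}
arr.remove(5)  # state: {89, 90}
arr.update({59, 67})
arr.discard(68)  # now {59, 67, 89, 90}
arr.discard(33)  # {59, 67, 89, 90}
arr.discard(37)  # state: {59, 67, 89, 90}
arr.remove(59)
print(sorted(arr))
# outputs [67, 89, 90]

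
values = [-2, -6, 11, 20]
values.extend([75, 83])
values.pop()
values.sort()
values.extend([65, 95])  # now [-6, -2, 11, 20, 75, 65, 95]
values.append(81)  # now [-6, -2, 11, 20, 75, 65, 95, 81]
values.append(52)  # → [-6, -2, 11, 20, 75, 65, 95, 81, 52]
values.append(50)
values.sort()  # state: [-6, -2, 11, 20, 50, 52, 65, 75, 81, 95]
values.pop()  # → 95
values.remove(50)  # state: [-6, -2, 11, 20, 52, 65, 75, 81]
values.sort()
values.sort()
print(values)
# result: [-6, -2, 11, 20, 52, 65, 75, 81]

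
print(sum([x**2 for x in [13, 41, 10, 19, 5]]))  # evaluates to 2336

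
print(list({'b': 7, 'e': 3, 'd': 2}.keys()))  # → ['b', 'e', 'd']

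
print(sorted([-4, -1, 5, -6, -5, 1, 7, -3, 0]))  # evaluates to [-6, -5, -4, -3, -1, 0, 1, 5, 7]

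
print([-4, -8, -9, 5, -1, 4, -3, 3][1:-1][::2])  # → [-8, 5, 4]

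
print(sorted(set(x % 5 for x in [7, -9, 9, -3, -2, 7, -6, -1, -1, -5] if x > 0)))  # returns [2, 4]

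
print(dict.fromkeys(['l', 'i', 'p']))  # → {'l': None, 'i': None, 'p': None}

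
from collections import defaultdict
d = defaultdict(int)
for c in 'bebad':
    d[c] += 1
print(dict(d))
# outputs {'b': 2, 'e': 1, 'a': 1, 'd': 1}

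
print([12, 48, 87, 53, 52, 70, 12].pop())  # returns 12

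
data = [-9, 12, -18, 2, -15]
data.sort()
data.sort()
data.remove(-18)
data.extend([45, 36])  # [-15, -9, 2, 12, 45, 36]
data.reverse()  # [36, 45, 12, 2, -9, -15]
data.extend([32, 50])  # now [36, 45, 12, 2, -9, -15, 32, 50]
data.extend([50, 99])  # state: [36, 45, 12, 2, -9, -15, 32, 50, 50, 99]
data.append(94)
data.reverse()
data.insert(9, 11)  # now [94, 99, 50, 50, 32, -15, -9, 2, 12, 11, 45, 36]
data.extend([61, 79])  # [94, 99, 50, 50, 32, -15, -9, 2, 12, 11, 45, 36, 61, 79]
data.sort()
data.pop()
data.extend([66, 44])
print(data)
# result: [-15, -9, 2, 11, 12, 32, 36, 45, 50, 50, 61, 79, 94, 66, 44]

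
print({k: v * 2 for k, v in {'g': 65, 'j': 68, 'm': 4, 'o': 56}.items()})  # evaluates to {'g': 130, 'j': 136, 'm': 8, 'o': 112}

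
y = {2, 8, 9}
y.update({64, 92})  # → {2, 8, 9, 64, 92}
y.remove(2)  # {8, 9, 64, 92}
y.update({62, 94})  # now {8, 9, 62, 64, 92, 94}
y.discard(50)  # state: {8, 9, 62, 64, 92, 94}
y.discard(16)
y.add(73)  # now {8, 9, 62, 64, 73, 92, 94}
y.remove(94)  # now {8, 9, 62, 64, 73, 92}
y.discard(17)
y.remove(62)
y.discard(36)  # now {8, 9, 64, 73, 92}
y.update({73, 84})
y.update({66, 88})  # {8, 9, 64, 66, 73, 84, 88, 92}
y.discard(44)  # {8, 9, 64, 66, 73, 84, 88, 92}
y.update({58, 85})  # {8, 9, 58, 64, 66, 73, 84, 85, 88, 92}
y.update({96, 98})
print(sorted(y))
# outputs [8, 9, 58, 64, 66, 73, 84, 85, 88, 92, 96, 98]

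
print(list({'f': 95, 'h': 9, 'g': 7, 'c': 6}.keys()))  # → ['f', 'h', 'g', 'c']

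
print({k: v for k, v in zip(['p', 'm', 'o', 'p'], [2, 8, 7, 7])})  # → {'p': 7, 'm': 8, 'o': 7}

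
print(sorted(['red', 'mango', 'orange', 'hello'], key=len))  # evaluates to ['red', 'mango', 'hello', 'orange']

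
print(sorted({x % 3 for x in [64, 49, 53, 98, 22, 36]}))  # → [0, 1, 2]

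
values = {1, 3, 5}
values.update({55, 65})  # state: {1, 3, 5, 55, 65}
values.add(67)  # {1, 3, 5, 55, 65, 67}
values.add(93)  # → {1, 3, 5, 55, 65, 67, 93}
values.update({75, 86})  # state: {1, 3, 5, 55, 65, 67, 75, 86, 93}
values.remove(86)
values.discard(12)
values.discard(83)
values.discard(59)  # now {1, 3, 5, 55, 65, 67, 75, 93}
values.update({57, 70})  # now {1, 3, 5, 55, 57, 65, 67, 70, 75, 93}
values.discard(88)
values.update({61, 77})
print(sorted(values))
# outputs [1, 3, 5, 55, 57, 61, 65, 67, 70, 75, 77, 93]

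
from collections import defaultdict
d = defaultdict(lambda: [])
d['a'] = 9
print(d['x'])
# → []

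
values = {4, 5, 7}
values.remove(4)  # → {5, 7}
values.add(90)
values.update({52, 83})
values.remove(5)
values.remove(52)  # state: {7, 83, 90}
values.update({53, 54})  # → {7, 53, 54, 83, 90}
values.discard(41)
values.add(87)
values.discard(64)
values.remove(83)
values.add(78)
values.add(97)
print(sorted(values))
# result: [7, 53, 54, 78, 87, 90, 97]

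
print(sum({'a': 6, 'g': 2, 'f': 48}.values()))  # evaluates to 56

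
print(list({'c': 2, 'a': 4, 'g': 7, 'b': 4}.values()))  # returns [2, 4, 7, 4]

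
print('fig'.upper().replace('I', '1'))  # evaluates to F1G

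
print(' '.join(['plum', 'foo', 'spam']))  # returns plum foo spam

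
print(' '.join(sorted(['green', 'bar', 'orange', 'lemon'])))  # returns bar green lemon orange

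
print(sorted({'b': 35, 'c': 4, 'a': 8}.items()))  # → [('a', 8), ('b', 35), ('c', 4)]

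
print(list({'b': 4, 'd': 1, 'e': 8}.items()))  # [('b', 4), ('d', 1), ('e', 8)]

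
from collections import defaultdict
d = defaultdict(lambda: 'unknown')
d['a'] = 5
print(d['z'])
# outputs unknown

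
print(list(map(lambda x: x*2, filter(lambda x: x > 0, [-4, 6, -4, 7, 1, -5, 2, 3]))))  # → [12, 14, 2, 4, 6]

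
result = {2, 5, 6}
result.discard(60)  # {2, 5, 6}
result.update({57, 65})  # {2, 5, 6, 57, 65}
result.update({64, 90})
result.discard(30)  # {2, 5, 6, 57, 64, 65, 90}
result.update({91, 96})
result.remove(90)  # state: {2, 5, 6, 57, 64, 65, 91, 96}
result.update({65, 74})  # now {2, 5, 6, 57, 64, 65, 74, 91, 96}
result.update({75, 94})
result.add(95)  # {2, 5, 6, 57, 64, 65, 74, 75, 91, 94, 95, 96}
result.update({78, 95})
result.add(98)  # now {2, 5, 6, 57, 64, 65, 74, 75, 78, 91, 94, 95, 96, 98}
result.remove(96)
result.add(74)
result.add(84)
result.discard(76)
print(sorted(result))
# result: [2, 5, 6, 57, 64, 65, 74, 75, 78, 84, 91, 94, 95, 98]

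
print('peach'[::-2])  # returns hap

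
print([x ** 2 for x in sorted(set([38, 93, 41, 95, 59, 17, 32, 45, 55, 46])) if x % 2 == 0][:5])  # [1024, 1444, 2116]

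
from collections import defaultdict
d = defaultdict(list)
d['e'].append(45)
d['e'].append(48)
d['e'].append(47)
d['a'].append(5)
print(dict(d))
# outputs {'e': [45, 48, 47], 'a': [5]}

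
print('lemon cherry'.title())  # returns Lemon Cherry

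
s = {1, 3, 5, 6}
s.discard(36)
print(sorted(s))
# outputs [1, 3, 5, 6]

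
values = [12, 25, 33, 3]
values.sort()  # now [3, 12, 25, 33]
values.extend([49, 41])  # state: [3, 12, 25, 33, 49, 41]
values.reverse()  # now [41, 49, 33, 25, 12, 3]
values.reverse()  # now [3, 12, 25, 33, 49, 41]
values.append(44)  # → [3, 12, 25, 33, 49, 41, 44]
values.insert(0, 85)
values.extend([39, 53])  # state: [85, 3, 12, 25, 33, 49, 41, 44, 39, 53]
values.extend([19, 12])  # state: [85, 3, 12, 25, 33, 49, 41, 44, 39, 53, 19, 12]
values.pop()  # 12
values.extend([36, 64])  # [85, 3, 12, 25, 33, 49, 41, 44, 39, 53, 19, 36, 64]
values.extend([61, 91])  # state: [85, 3, 12, 25, 33, 49, 41, 44, 39, 53, 19, 36, 64, 61, 91]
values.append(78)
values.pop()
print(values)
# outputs [85, 3, 12, 25, 33, 49, 41, 44, 39, 53, 19, 36, 64, 61, 91]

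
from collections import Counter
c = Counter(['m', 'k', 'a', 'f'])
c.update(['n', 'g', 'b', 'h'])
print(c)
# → Counter({'m': 1, 'k': 1, 'a': 1, 'f': 1, 'n': 1, 'g': 1, 'b': 1, 'h': 1})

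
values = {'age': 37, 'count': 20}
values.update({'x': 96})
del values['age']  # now {'count': 20, 'x': 96}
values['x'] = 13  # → {'count': 20, 'x': 13}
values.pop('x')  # 13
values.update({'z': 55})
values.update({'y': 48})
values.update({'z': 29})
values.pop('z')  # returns 29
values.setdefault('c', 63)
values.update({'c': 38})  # {'count': 20, 'y': 48, 'c': 38}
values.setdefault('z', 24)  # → 24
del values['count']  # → {'y': 48, 'c': 38, 'z': 24}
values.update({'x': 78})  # {'y': 48, 'c': 38, 'z': 24, 'x': 78}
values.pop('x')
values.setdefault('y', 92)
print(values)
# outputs {'y': 48, 'c': 38, 'z': 24}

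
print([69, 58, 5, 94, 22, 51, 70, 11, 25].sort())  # None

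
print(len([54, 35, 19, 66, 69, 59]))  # 6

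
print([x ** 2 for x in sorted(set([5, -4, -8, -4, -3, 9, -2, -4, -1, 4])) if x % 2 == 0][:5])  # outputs [64, 16, 4, 16]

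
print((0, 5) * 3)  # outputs (0, 5, 0, 5, 0, 5)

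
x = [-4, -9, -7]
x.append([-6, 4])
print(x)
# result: [-4, -9, -7, [-6, 4]]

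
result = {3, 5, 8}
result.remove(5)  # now {3, 8}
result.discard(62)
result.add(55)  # {3, 8, 55}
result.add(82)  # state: {3, 8, 55, 82}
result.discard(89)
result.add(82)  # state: {3, 8, 55, 82}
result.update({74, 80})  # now {3, 8, 55, 74, 80, 82}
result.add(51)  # {3, 8, 51, 55, 74, 80, 82}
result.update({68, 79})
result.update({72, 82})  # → {3, 8, 51, 55, 68, 72, 74, 79, 80, 82}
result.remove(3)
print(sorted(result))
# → [8, 51, 55, 68, 72, 74, 79, 80, 82]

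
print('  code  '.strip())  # code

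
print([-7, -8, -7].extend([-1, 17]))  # None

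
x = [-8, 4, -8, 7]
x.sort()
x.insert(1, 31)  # [-8, 31, -8, 4, 7]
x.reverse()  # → [7, 4, -8, 31, -8]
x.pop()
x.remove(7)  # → [4, -8, 31]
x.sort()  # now [-8, 4, 31]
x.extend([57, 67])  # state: [-8, 4, 31, 57, 67]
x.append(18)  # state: [-8, 4, 31, 57, 67, 18]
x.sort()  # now [-8, 4, 18, 31, 57, 67]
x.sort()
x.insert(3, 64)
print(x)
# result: [-8, 4, 18, 64, 31, 57, 67]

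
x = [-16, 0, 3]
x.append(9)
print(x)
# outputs [-16, 0, 3, 9]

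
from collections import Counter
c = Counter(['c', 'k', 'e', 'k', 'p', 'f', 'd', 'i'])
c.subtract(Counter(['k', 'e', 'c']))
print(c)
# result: Counter({'k': 1, 'p': 1, 'f': 1, 'd': 1, 'i': 1, 'c': 0, 'e': 0})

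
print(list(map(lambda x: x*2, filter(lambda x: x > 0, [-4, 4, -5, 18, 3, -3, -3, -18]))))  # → [8, 36, 6]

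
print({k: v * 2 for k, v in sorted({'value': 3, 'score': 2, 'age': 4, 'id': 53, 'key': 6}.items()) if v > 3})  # {'age': 8, 'id': 106, 'key': 12}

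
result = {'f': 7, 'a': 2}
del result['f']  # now {'a': 2}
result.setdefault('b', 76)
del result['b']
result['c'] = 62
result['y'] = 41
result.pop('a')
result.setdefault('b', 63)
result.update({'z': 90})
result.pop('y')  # 41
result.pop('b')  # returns 63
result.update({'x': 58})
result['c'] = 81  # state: {'c': 81, 'z': 90, 'x': 58}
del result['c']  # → {'z': 90, 'x': 58}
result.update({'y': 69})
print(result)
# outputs {'z': 90, 'x': 58, 'y': 69}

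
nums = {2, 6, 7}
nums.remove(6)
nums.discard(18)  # {2, 7}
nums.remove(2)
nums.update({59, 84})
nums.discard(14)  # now {7, 59, 84}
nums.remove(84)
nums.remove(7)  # {59}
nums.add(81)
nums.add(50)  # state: {50, 59, 81}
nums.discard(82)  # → {50, 59, 81}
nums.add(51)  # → {50, 51, 59, 81}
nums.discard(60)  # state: {50, 51, 59, 81}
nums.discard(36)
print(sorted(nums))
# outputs [50, 51, 59, 81]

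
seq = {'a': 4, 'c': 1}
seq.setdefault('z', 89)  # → 89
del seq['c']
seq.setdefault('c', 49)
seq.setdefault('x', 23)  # 23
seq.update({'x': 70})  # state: {'a': 4, 'z': 89, 'c': 49, 'x': 70}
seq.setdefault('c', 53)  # 49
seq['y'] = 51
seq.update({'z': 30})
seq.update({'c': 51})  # {'a': 4, 'z': 30, 'c': 51, 'x': 70, 'y': 51}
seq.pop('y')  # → 51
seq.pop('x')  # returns 70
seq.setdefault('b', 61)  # 61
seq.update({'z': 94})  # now {'a': 4, 'z': 94, 'c': 51, 'b': 61}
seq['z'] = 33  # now {'a': 4, 'z': 33, 'c': 51, 'b': 61}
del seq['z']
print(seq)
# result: {'a': 4, 'c': 51, 'b': 61}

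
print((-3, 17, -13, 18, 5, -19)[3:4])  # (18,)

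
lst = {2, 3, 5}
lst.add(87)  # {2, 3, 5, 87}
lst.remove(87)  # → {2, 3, 5}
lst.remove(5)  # {2, 3}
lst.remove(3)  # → {2}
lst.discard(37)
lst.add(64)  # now {2, 64}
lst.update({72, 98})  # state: {2, 64, 72, 98}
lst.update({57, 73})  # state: {2, 57, 64, 72, 73, 98}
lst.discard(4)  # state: {2, 57, 64, 72, 73, 98}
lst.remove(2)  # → {57, 64, 72, 73, 98}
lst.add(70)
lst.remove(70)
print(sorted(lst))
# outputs [57, 64, 72, 73, 98]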